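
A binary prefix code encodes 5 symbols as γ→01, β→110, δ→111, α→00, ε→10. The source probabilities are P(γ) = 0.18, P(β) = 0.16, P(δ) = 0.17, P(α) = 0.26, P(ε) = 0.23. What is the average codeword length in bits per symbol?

2.33 bits/symbol

L̄ = Σ pᵢ·ℓᵢ = 0.18·2 + 0.16·3 + 0.17·3 + 0.26·2 + 0.23·2 = 2.33 bits/symbol.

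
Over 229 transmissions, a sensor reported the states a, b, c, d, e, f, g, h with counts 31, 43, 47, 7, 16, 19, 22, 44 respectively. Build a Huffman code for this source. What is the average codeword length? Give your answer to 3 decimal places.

Probabilities are the counts divided by 229.
Repeatedly combine the two least-probable nodes; the expected code length is the sum of the merged weights.
merge 7/229 + 16/229 → 23/229
merge 19/229 + 22/229 → 41/229
merge 23/229 + 31/229 → 54/229
merge 41/229 + 43/229 → 84/229
merge 44/229 + 47/229 → 91/229
merge 54/229 + 84/229 → 138/229
merge 91/229 + 138/229 → 1
L = 23/229 + 41/229 + 54/229 + 84/229 + 91/229 + 138/229 + 1 = 660/229 ≈ 2.882 bits/symbol.

2.882 bits/symbol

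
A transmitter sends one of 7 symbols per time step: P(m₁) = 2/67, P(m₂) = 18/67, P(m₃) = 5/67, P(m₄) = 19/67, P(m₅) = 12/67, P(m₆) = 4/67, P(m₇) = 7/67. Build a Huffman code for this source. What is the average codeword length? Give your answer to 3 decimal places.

Repeatedly combine the two least-probable nodes; the expected code length is the sum of the merged weights.
merge 2/67 + 4/67 → 6/67
merge 5/67 + 6/67 → 11/67
merge 7/67 + 11/67 → 18/67
merge 12/67 + 18/67 → 30/67
merge 18/67 + 19/67 → 37/67
merge 30/67 + 37/67 → 1
L = 6/67 + 11/67 + 18/67 + 30/67 + 37/67 + 1 = 169/67 ≈ 2.522 bits/symbol.

2.522 bits/symbol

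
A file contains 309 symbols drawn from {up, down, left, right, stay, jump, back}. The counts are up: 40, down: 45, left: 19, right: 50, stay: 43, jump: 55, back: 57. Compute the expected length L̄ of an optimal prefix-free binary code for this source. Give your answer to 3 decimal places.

Probabilities are the counts divided by 309.
Repeatedly combine the two least-probable nodes; the expected code length is the sum of the merged weights.
merge 19/309 + 40/309 → 59/309
merge 43/309 + 15/103 → 88/309
merge 50/309 + 55/309 → 35/103
merge 19/103 + 59/309 → 116/309
merge 88/309 + 35/103 → 193/309
merge 116/309 + 193/309 → 1
L = 59/309 + 88/309 + 35/103 + 116/309 + 193/309 + 1 = 290/103 ≈ 2.816 bits/symbol.

2.816 bits/symbol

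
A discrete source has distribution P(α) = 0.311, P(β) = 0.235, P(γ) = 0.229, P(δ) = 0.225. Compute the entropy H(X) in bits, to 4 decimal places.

H = −Σ pᵢ log₂ pᵢ.
−0.311·log₂(0.311) = 0.5240
−0.235·log₂(0.235) = 0.4910
−0.229·log₂(0.229) = 0.4870
−0.225·log₂(0.225) = 0.4842
Sum ≈ 1.9862 → 1.9862 bits.

1.9862 bits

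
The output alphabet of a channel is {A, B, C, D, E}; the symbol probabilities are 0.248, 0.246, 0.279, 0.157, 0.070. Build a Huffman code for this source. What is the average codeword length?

Repeatedly combine the two least-probable nodes; the expected code length is the sum of the merged weights.
merge 7/100 + 157/1000 → 227/1000
merge 227/1000 + 123/500 → 473/1000
merge 31/125 + 279/1000 → 527/1000
merge 473/1000 + 527/1000 → 1
L = 227/1000 + 473/1000 + 527/1000 + 1 = 2227/1000 = 2.227 bits/symbol.

2.227 bits/symbol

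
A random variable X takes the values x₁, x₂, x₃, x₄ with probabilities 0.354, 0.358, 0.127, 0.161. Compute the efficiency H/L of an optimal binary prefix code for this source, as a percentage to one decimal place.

Entropy H = −Σ p log₂ p ≈ 1.8632 bits.
Huffman merges: 127/1000+161/1000→36/125; 36/125+177/500→321/500; 179/500+321/500→1. L = 193/100 ≈ 1.9300.
Efficiency = H/L = 1.8632/1.9300 = 96.5%.

96.5%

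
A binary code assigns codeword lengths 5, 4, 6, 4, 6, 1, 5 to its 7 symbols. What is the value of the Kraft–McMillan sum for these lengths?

0.71875

With common denominator 2^6 = 64: Σ 2^(−ℓᵢ) = 2/64 + 4/64 + 1/64 + 4/64 + 1/64 + 32/64 + 2/64 = 46/64 = 0.71875.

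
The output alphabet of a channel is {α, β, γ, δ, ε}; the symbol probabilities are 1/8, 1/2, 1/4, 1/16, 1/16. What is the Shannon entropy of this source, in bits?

Each probability is a power of 1/2, so log₂(1/p) is an integer.
H = Σ p·log₂(1/p) = 1/8·3 + 1/2·1 + 1/4·2 + 1/16·4 + 1/16·4 = 1.875 bits.

1.875 bits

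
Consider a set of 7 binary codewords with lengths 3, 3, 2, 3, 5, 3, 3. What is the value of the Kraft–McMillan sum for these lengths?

0.90625

With common denominator 2^5 = 32: Σ 2^(−ℓᵢ) = 4/32 + 4/32 + 8/32 + 4/32 + 1/32 + 4/32 + 4/32 = 29/32 = 0.90625.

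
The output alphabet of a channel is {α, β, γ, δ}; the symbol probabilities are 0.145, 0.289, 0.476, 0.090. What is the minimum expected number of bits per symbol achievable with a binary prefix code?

Repeatedly combine the two least-probable nodes; the expected code length is the sum of the merged weights.
merge 9/100 + 29/200 → 47/200
merge 47/200 + 289/1000 → 131/250
merge 119/250 + 131/250 → 1
L = 47/200 + 131/250 + 1 = 1759/1000 = 1.759 bits/symbol.

1.759 bits/symbol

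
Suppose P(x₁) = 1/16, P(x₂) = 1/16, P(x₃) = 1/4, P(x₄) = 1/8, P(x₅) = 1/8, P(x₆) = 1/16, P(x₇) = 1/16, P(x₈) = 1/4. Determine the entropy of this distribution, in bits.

Each probability is a power of 1/2, so log₂(1/p) is an integer.
H = Σ p·log₂(1/p) = 1/16·4 + 1/16·4 + 1/4·2 + 1/8·3 + 1/8·3 + 1/16·4 + 1/16·4 + 1/4·2 = 2.75 bits.

2.75 bits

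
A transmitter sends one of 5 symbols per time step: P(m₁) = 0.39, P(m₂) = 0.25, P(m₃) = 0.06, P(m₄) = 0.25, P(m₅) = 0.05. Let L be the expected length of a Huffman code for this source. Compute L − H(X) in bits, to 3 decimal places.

Entropy H = −Σ p log₂ p ≈ 1.9894 bits.
Huffman merges: 1/20+3/50→11/100; 11/100+1/4→9/25; 1/4+9/25→61/100; 39/100+61/100→1. L = 52/25 ≈ 2.0800.
L − H = 2.0800 − 1.9894 = 0.091 bits.

0.091 bits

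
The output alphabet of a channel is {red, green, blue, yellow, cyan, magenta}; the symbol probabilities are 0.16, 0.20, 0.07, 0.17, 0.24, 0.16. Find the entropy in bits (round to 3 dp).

H = −Σ pᵢ log₂ pᵢ.
−0.16·log₂(0.16) = 0.4230
−0.20·log₂(0.20) = 0.4644
−0.07·log₂(0.07) = 0.2686
−0.17·log₂(0.17) = 0.4346
−0.24·log₂(0.24) = 0.4941
−0.16·log₂(0.16) = 0.4230
Sum ≈ 2.5077 → 2.508 bits.

2.508 bits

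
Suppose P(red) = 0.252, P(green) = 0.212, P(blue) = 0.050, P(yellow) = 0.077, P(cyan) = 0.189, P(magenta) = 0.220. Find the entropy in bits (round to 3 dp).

2.411 bits

H = −Σ pᵢ log₂ pᵢ.
−0.252·log₂(0.252) = 0.5011
−0.212·log₂(0.212) = 0.4744
−0.050·log₂(0.050) = 0.2161
−0.077·log₂(0.077) = 0.2848
−0.189·log₂(0.189) = 0.4543
−0.220·log₂(0.220) = 0.4806
Sum ≈ 2.4113 → 2.411 bits.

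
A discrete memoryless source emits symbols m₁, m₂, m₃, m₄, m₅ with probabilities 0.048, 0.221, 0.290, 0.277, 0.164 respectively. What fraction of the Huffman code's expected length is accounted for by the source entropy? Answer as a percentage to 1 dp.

Entropy H = −Σ p log₂ p ≈ 2.1503 bits.
Huffman merges: 6/125+41/250→53/250; 53/250+221/1000→433/1000; 277/1000+29/100→567/1000; 433/1000+567/1000→1. L = 553/250 ≈ 2.2120.
Efficiency = H/L = 2.1503/2.2120 = 97.2%.

97.2%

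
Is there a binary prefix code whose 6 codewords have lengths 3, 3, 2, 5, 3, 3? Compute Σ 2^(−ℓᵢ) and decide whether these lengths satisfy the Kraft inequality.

0.78125; yes

With common denominator 2^5 = 32: Σ 2^(−ℓᵢ) = 4/32 + 4/32 + 8/32 + 1/32 + 4/32 + 4/32 = 25/32 = 0.78125.
Kraft's inequality requires Σ ≤ 1; here Σ = 0.78125 ≤ 1, so such a prefix code exists.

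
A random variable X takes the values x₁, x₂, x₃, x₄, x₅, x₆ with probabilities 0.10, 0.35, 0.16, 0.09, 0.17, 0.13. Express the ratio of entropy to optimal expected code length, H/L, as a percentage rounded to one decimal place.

Entropy H = −Σ p log₂ p ≈ 2.4152 bits.
Huffman merges: 9/100+1/10→19/100; 13/100+4/25→29/100; 17/100+19/100→9/25; 29/100+7/20→16/25; 9/25+16/25→1. L = 62/25 ≈ 2.4800.
Efficiency = H/L = 2.4152/2.4800 = 97.4%.

97.4%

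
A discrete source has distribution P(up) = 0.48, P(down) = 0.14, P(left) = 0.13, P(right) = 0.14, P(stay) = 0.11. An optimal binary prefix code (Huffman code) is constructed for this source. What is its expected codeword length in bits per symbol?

2.04 bits/symbol

Repeatedly combine the two least-probable nodes; the expected code length is the sum of the merged weights.
merge 11/100 + 13/100 → 6/25
merge 7/50 + 7/50 → 7/25
merge 6/25 + 7/25 → 13/25
merge 12/25 + 13/25 → 1
L = 6/25 + 7/25 + 13/25 + 1 = 51/25 = 2.04 bits/symbol.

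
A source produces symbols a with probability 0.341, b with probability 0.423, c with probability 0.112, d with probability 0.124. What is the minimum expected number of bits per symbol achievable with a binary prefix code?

Repeatedly combine the two least-probable nodes; the expected code length is the sum of the merged weights.
merge 14/125 + 31/250 → 59/250
merge 59/250 + 341/1000 → 577/1000
merge 423/1000 + 577/1000 → 1
L = 59/250 + 577/1000 + 1 = 1813/1000 = 1.813 bits/symbol.

1.813 bits/symbol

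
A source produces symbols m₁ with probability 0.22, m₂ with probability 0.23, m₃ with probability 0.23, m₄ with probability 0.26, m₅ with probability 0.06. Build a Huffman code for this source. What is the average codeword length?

2.28 bits/symbol

Repeatedly combine the two least-probable nodes; the expected code length is the sum of the merged weights.
merge 3/50 + 11/50 → 7/25
merge 23/100 + 23/100 → 23/50
merge 13/50 + 7/25 → 27/50
merge 23/50 + 27/50 → 1
L = 7/25 + 23/50 + 27/50 + 1 = 57/25 = 2.28 bits/symbol.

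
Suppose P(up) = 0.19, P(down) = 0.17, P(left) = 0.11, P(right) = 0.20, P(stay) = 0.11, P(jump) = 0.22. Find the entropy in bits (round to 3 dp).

2.535 bits

H = −Σ pᵢ log₂ pᵢ.
−0.19·log₂(0.19) = 0.4552
−0.17·log₂(0.17) = 0.4346
−0.11·log₂(0.11) = 0.3503
−0.20·log₂(0.20) = 0.4644
−0.11·log₂(0.11) = 0.3503
−0.22·log₂(0.22) = 0.4806
Sum ≈ 2.5353 → 2.535 bits.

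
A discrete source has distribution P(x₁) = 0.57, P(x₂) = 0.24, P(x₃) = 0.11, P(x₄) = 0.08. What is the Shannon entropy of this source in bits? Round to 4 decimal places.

H = −Σ pᵢ log₂ pᵢ.
−0.57·log₂(0.57) = 0.4623
−0.24·log₂(0.24) = 0.4941
−0.11·log₂(0.11) = 0.3503
−0.08·log₂(0.08) = 0.2915
Sum ≈ 1.5982 → 1.5982 bits.

1.5982 bits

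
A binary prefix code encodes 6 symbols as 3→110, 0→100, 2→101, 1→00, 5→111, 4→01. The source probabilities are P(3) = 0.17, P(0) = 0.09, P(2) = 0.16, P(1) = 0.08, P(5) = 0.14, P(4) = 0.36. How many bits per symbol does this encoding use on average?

2.56 bits/symbol

L̄ = Σ pᵢ·ℓᵢ = 0.17·3 + 0.09·3 + 0.16·3 + 0.08·2 + 0.14·3 + 0.36·2 = 2.56 bits/symbol.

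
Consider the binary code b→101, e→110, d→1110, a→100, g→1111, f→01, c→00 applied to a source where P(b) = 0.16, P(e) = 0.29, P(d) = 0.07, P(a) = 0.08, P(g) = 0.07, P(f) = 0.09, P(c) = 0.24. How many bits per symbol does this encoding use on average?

2.81 bits/symbol

L̄ = Σ pᵢ·ℓᵢ = 0.16·3 + 0.29·3 + 0.07·4 + 0.08·3 + 0.07·4 + 0.09·2 + 0.24·2 = 2.81 bits/symbol.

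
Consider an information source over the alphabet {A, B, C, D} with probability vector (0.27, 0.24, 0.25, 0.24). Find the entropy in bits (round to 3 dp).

1.998 bits

H = −Σ pᵢ log₂ pᵢ.
−0.27·log₂(0.27) = 0.5100
−0.24·log₂(0.24) = 0.4941
−0.25·log₂(0.25) = 0.5000
−0.24·log₂(0.24) = 0.4941
Sum ≈ 1.9983 → 1.998 bits.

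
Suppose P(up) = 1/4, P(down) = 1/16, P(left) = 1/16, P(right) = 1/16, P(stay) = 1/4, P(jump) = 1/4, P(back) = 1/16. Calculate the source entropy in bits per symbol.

Each probability is a power of 1/2, so log₂(1/p) is an integer.
H = Σ p·log₂(1/p) = 1/4·2 + 1/16·4 + 1/16·4 + 1/16·4 + 1/4·2 + 1/4·2 + 1/16·4 = 2.5 bits.

2.5 bits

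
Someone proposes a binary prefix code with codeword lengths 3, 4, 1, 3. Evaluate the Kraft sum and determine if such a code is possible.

With common denominator 2^4 = 16: Σ 2^(−ℓᵢ) = 2/16 + 1/16 + 8/16 + 2/16 = 13/16 = 0.8125.
Kraft's inequality requires Σ ≤ 1; here Σ = 0.8125 ≤ 1, so such a prefix code exists.

0.8125; yes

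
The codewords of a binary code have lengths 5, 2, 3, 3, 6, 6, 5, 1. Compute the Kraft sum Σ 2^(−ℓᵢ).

1.09375

With common denominator 2^6 = 64: Σ 2^(−ℓᵢ) = 2/64 + 16/64 + 8/64 + 8/64 + 1/64 + 1/64 + 2/64 + 32/64 = 70/64 = 1.09375.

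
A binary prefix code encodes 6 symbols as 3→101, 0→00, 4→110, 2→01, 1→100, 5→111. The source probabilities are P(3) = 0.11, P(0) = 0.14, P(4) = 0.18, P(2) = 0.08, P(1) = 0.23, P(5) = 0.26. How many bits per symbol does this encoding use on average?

2.78 bits/symbol

L̄ = Σ pᵢ·ℓᵢ = 0.11·3 + 0.14·2 + 0.18·3 + 0.08·2 + 0.23·3 + 0.26·3 = 2.78 bits/symbol.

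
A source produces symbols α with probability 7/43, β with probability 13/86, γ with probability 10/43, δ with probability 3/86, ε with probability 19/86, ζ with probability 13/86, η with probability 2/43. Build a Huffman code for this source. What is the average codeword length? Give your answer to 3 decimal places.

2.628 bits/symbol

Repeatedly combine the two least-probable nodes; the expected code length is the sum of the merged weights.
merge 3/86 + 2/43 → 7/86
merge 7/86 + 13/86 → 10/43
merge 13/86 + 7/43 → 27/86
merge 19/86 + 10/43 → 39/86
merge 10/43 + 27/86 → 47/86
merge 39/86 + 47/86 → 1
L = 7/86 + 10/43 + 27/86 + 39/86 + 47/86 + 1 = 113/43 ≈ 2.628 bits/symbol.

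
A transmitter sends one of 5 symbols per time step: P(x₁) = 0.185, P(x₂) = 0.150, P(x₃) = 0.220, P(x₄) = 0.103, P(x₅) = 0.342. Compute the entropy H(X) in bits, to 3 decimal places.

H = −Σ pᵢ log₂ pᵢ.
−0.185·log₂(0.185) = 0.4504
−0.150·log₂(0.150) = 0.4105
−0.220·log₂(0.220) = 0.4806
−0.103·log₂(0.103) = 0.3378
−0.342·log₂(0.342) = 0.5294
Sum ≈ 2.2086 → 2.209 bits.

2.209 bits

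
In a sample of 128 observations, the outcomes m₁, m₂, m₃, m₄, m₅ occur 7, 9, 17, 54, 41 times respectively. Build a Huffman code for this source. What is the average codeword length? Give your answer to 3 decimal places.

Probabilities are the counts divided by 128.
Repeatedly combine the two least-probable nodes; the expected code length is the sum of the merged weights.
merge 7/128 + 9/128 → 1/8
merge 1/8 + 17/128 → 33/128
merge 33/128 + 41/128 → 37/64
merge 27/64 + 37/64 → 1
L = 1/8 + 33/128 + 37/64 + 1 = 251/128 ≈ 1.961 bits/symbol.

1.961 bits/symbol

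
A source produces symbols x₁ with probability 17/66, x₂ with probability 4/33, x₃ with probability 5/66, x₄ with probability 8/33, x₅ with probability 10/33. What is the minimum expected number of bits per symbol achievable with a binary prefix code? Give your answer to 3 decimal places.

Repeatedly combine the two least-probable nodes; the expected code length is the sum of the merged weights.
merge 5/66 + 4/33 → 13/66
merge 13/66 + 8/33 → 29/66
merge 17/66 + 10/33 → 37/66
merge 29/66 + 37/66 → 1
L = 13/66 + 29/66 + 37/66 + 1 = 145/66 ≈ 2.197 bits/symbol.

2.197 bits/symbol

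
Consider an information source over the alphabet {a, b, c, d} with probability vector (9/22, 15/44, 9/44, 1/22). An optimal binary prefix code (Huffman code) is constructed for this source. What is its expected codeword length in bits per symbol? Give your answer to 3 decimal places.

Repeatedly combine the two least-probable nodes; the expected code length is the sum of the merged weights.
merge 1/22 + 9/44 → 1/4
merge 1/4 + 15/44 → 13/22
merge 9/22 + 13/22 → 1
L = 1/4 + 13/22 + 1 = 81/44 ≈ 1.841 bits/symbol.

1.841 bits/symbol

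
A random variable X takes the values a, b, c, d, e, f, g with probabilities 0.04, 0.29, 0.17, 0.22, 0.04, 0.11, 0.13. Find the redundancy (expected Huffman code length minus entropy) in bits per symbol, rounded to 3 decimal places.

0.032 bits

Entropy H = −Σ p log₂ p ≈ 2.5375 bits.
Huffman merges: 1/25+1/25→2/25; 2/25+11/100→19/100; 13/100+17/100→3/10; 19/100+11/50→41/100; 29/100+3/10→59/100; 41/100+59/100→1. L = 257/100 ≈ 2.5700.
L − H = 2.5700 − 2.5375 = 0.032 bits.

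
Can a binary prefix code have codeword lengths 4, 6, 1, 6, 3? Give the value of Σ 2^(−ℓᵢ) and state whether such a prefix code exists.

0.71875; yes

With common denominator 2^6 = 64: Σ 2^(−ℓᵢ) = 4/64 + 1/64 + 32/64 + 1/64 + 8/64 = 46/64 = 0.71875.
Kraft's inequality requires Σ ≤ 1; here Σ = 0.71875 ≤ 1, so such a prefix code exists.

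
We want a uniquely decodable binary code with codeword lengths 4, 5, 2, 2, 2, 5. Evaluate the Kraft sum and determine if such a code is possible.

With common denominator 2^5 = 32: Σ 2^(−ℓᵢ) = 2/32 + 1/32 + 8/32 + 8/32 + 8/32 + 1/32 = 28/32 = 0.875.
Kraft's inequality requires Σ ≤ 1; here Σ = 0.875 ≤ 1, so such a prefix code exists.

0.875; yes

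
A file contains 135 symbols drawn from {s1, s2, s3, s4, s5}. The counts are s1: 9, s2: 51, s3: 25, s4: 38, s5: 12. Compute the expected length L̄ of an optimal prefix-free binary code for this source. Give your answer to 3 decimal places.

Probabilities are the counts divided by 135.
Repeatedly combine the two least-probable nodes; the expected code length is the sum of the merged weights.
merge 1/15 + 4/45 → 7/45
merge 7/45 + 5/27 → 46/135
merge 38/135 + 46/135 → 28/45
merge 17/45 + 28/45 → 1
L = 7/45 + 46/135 + 28/45 + 1 = 286/135 ≈ 2.119 bits/symbol.

2.119 bits/symbol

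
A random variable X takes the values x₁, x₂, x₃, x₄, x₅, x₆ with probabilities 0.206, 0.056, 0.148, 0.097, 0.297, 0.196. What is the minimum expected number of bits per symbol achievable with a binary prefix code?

Repeatedly combine the two least-probable nodes; the expected code length is the sum of the merged weights.
merge 7/125 + 97/1000 → 153/1000
merge 37/250 + 153/1000 → 301/1000
merge 49/250 + 103/500 → 201/500
merge 297/1000 + 301/1000 → 299/500
merge 201/500 + 299/500 → 1
L = 153/1000 + 301/1000 + 201/500 + 299/500 + 1 = 1227/500 = 2.454 bits/symbol.

2.454 bits/symbol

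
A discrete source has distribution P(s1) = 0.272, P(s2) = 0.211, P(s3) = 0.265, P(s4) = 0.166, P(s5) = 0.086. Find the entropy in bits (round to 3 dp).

2.227 bits

H = −Σ pᵢ log₂ pᵢ.
−0.272·log₂(0.272) = 0.5109
−0.211·log₂(0.211) = 0.4736
−0.265·log₂(0.265) = 0.5077
−0.166·log₂(0.166) = 0.4301
−0.086·log₂(0.086) = 0.3044
Sum ≈ 2.2267 → 2.227 bits.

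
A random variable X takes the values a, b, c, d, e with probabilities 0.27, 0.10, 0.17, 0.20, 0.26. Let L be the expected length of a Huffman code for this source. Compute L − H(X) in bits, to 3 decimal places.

Entropy H = −Σ p log₂ p ≈ 2.2465 bits.
Huffman merges: 1/10+17/100→27/100; 1/5+13/50→23/50; 27/100+27/100→27/50; 23/50+27/50→1. L = 227/100 ≈ 2.2700.
L − H = 2.2700 − 2.2465 = 0.024 bits.

0.024 bits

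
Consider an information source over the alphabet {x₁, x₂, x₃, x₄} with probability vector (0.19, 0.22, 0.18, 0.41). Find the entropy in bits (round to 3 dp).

1.908 bits

H = −Σ pᵢ log₂ pᵢ.
−0.19·log₂(0.19) = 0.4552
−0.22·log₂(0.22) = 0.4806
−0.18·log₂(0.18) = 0.4453
−0.41·log₂(0.41) = 0.5274
Sum ≈ 1.9085 → 1.908 bits.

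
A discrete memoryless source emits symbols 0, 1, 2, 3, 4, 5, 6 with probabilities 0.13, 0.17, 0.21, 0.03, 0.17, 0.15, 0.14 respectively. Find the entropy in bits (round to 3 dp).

H = −Σ pᵢ log₂ pᵢ.
−0.13·log₂(0.13) = 0.3826
−0.17·log₂(0.17) = 0.4346
−0.21·log₂(0.21) = 0.4728
−0.03·log₂(0.03) = 0.1518
−0.17·log₂(0.17) = 0.4346
−0.15·log₂(0.15) = 0.4105
−0.14·log₂(0.14) = 0.3971
Sum ≈ 2.6841 → 2.684 bits.

2.684 bits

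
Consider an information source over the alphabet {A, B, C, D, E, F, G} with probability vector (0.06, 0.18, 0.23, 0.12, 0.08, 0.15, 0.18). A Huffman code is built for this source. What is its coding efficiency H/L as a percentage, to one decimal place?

98.6%

Entropy H = −Σ p log₂ p ≈ 2.6909 bits.
Huffman merges: 3/50+2/25→7/50; 3/25+7/50→13/50; 3/20+9/50→33/100; 9/50+23/100→41/100; 13/50+33/100→59/100; 41/100+59/100→1. L = 273/100 ≈ 2.7300.
Efficiency = H/L = 2.6909/2.7300 = 98.6%.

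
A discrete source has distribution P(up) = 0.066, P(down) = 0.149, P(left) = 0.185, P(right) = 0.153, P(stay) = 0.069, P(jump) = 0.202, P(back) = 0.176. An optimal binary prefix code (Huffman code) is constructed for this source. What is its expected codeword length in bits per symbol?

2.748 bits/symbol

Repeatedly combine the two least-probable nodes; the expected code length is the sum of the merged weights.
merge 33/500 + 69/1000 → 27/200
merge 27/200 + 149/1000 → 71/250
merge 153/1000 + 22/125 → 329/1000
merge 37/200 + 101/500 → 387/1000
merge 71/250 + 329/1000 → 613/1000
merge 387/1000 + 613/1000 → 1
L = 27/200 + 71/250 + 329/1000 + 387/1000 + 613/1000 + 1 = 687/250 = 2.748 bits/symbol.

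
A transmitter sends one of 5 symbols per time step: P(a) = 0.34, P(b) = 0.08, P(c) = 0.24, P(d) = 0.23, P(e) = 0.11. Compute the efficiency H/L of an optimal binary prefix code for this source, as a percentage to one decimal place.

98.3%

Entropy H = −Σ p log₂ p ≈ 2.1528 bits.
Huffman merges: 2/25+11/100→19/100; 19/100+23/100→21/50; 6/25+17/50→29/50; 21/50+29/50→1. L = 219/100 ≈ 2.1900.
Efficiency = H/L = 2.1528/2.1900 = 98.3%.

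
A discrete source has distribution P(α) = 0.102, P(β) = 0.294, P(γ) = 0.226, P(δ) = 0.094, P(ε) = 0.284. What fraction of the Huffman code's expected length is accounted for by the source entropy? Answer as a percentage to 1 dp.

99.1%

Entropy H = −Σ p log₂ p ≈ 2.1765 bits.
Huffman merges: 47/500+51/500→49/250; 49/250+113/500→211/500; 71/250+147/500→289/500; 211/500+289/500→1. L = 549/250 ≈ 2.1960.
Efficiency = H/L = 2.1765/2.1960 = 99.1%.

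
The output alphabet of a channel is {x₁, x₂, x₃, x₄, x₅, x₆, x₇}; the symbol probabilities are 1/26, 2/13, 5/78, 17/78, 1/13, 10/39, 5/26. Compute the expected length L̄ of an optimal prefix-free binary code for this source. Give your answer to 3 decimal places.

2.615 bits/symbol

Repeatedly combine the two least-probable nodes; the expected code length is the sum of the merged weights.
merge 1/26 + 5/78 → 4/39
merge 1/13 + 4/39 → 7/39
merge 2/13 + 7/39 → 1/3
merge 5/26 + 17/78 → 16/39
merge 10/39 + 1/3 → 23/39
merge 16/39 + 23/39 → 1
L = 4/39 + 7/39 + 1/3 + 16/39 + 23/39 + 1 = 34/13 ≈ 2.615 bits/symbol.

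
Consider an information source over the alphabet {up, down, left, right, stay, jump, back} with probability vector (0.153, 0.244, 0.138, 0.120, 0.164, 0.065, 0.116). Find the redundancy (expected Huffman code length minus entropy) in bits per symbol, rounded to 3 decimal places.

0.039 bits

Entropy H = −Σ p log₂ p ≈ 2.7169 bits.
Huffman merges: 13/200+29/250→181/1000; 3/25+69/500→129/500; 153/1000+41/250→317/1000; 181/1000+61/250→17/40; 129/500+317/1000→23/40; 17/40+23/40→1. L = 689/250 ≈ 2.7560.
L − H = 2.7560 − 2.7169 = 0.039 bits.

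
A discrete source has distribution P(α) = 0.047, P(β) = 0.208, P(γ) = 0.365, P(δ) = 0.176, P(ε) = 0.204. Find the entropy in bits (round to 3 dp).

2.118 bits

H = −Σ pᵢ log₂ pᵢ.
−0.047·log₂(0.047) = 0.2073
−0.208·log₂(0.208) = 0.4712
−0.365·log₂(0.365) = 0.5307
−0.176·log₂(0.176) = 0.4411
−0.204·log₂(0.204) = 0.4678
Sum ≈ 2.1182 → 2.118 bits.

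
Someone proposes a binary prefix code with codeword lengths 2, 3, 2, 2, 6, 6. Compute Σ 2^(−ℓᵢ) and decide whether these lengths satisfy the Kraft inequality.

With common denominator 2^6 = 64: Σ 2^(−ℓᵢ) = 16/64 + 8/64 + 16/64 + 16/64 + 1/64 + 1/64 = 58/64 = 0.90625.
Kraft's inequality requires Σ ≤ 1; here Σ = 0.90625 ≤ 1, so such a prefix code exists.

0.90625; yes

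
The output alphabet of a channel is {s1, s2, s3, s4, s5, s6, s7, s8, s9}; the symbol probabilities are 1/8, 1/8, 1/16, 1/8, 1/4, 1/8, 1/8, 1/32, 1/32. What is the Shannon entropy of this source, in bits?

Each probability is a power of 1/2, so log₂(1/p) is an integer.
H = Σ p·log₂(1/p) = 1/8·3 + 1/8·3 + 1/16·4 + 1/8·3 + 1/4·2 + 1/8·3 + 1/8·3 + 1/32·5 + 1/32·5 = 2.9375 bits.

2.9375 bits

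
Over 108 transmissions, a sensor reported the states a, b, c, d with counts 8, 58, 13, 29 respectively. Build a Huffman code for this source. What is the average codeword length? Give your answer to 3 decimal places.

1.657 bits/symbol

Probabilities are the counts divided by 108.
Repeatedly combine the two least-probable nodes; the expected code length is the sum of the merged weights.
merge 2/27 + 13/108 → 7/36
merge 7/36 + 29/108 → 25/54
merge 25/54 + 29/54 → 1
L = 7/36 + 25/54 + 1 = 179/108 ≈ 1.657 bits/symbol.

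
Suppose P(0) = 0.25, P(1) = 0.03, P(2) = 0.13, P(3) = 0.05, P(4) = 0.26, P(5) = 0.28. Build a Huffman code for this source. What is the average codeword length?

2.29 bits/symbol

Repeatedly combine the two least-probable nodes; the expected code length is the sum of the merged weights.
merge 3/100 + 1/20 → 2/25
merge 2/25 + 13/100 → 21/100
merge 21/100 + 1/4 → 23/50
merge 13/50 + 7/25 → 27/50
merge 23/50 + 27/50 → 1
L = 2/25 + 21/100 + 23/50 + 27/50 + 1 = 229/100 = 2.29 bits/symbol.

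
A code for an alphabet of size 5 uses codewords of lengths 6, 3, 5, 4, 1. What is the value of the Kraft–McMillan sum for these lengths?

0.734375

With common denominator 2^6 = 64: Σ 2^(−ℓᵢ) = 1/64 + 8/64 + 2/64 + 4/64 + 32/64 = 47/64 = 0.734375.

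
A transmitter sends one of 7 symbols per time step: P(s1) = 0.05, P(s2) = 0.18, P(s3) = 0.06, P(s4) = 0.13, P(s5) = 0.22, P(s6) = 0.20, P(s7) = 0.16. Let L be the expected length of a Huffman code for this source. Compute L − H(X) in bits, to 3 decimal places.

0.034 bits

Entropy H = −Σ p log₂ p ≈ 2.6556 bits.
Huffman merges: 1/20+3/50→11/100; 11/100+13/100→6/25; 4/25+9/50→17/50; 1/5+11/50→21/50; 6/25+17/50→29/50; 21/50+29/50→1. L = 269/100 ≈ 2.6900.
L − H = 2.6900 − 2.6556 = 0.034 bits.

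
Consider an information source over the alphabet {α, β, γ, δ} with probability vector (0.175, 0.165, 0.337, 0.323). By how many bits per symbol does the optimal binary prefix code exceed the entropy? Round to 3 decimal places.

Entropy H = −Σ p log₂ p ≈ 1.9244 bits.
Huffman merges: 33/200+7/40→17/50; 323/1000+337/1000→33/50; 17/50+33/50→1. L = 2 ≈ 2.0000.
L − H = 2.0000 − 1.9244 = 0.076 bits.

0.076 bits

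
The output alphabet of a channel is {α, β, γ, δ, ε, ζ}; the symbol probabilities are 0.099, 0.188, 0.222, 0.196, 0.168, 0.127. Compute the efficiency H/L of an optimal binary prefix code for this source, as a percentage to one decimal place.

98.3%

Entropy H = −Σ p log₂ p ≈ 2.5369 bits.
Huffman merges: 99/1000+127/1000→113/500; 21/125+47/250→89/250; 49/250+111/500→209/500; 113/500+89/250→291/500; 209/500+291/500→1. L = 1291/500 ≈ 2.5820.
Efficiency = H/L = 2.5369/2.5820 = 98.3%.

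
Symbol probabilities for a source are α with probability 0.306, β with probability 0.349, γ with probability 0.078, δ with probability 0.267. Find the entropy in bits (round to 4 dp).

H = −Σ pᵢ log₂ pᵢ.
−0.306·log₂(0.306) = 0.5228
−0.349·log₂(0.349) = 0.5300
−0.078·log₂(0.078) = 0.2871
−0.267·log₂(0.267) = 0.5087
Sum ≈ 1.8485 → 1.8485 bits.

1.8485 bits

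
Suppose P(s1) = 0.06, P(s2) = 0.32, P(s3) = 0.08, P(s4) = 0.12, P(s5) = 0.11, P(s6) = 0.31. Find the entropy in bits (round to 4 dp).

H = −Σ pᵢ log₂ pᵢ.
−0.06·log₂(0.06) = 0.2435
−0.32·log₂(0.32) = 0.5260
−0.08·log₂(0.08) = 0.2915
−0.12·log₂(0.12) = 0.3671
−0.11·log₂(0.11) = 0.3503
−0.31·log₂(0.31) = 0.5238
Sum ≈ 2.3022 → 2.3022 bits.

2.3022 bits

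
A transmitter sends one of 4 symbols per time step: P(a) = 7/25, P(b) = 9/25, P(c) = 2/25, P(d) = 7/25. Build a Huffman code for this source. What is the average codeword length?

2 bits/symbol

Repeatedly combine the two least-probable nodes; the expected code length is the sum of the merged weights.
merge 2/25 + 7/25 → 9/25
merge 7/25 + 9/25 → 16/25
merge 9/25 + 16/25 → 1
L = 9/25 + 16/25 + 1 = 2 bits/symbol.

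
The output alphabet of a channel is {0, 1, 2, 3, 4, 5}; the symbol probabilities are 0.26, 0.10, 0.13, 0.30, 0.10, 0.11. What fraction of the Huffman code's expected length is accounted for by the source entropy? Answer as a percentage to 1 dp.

Entropy H = −Σ p log₂ p ≈ 2.4237 bits.
Huffman merges: 1/10+1/10→1/5; 11/100+13/100→6/25; 1/5+6/25→11/25; 13/50+3/10→14/25; 11/25+14/25→1. L = 61/25 ≈ 2.4400.
Efficiency = H/L = 2.4237/2.4400 = 99.3%.

99.3%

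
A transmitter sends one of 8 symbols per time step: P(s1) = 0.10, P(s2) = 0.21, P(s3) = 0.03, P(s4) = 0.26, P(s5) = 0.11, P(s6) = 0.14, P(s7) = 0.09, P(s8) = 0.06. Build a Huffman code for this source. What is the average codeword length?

2.8 bits/symbol

Repeatedly combine the two least-probable nodes; the expected code length is the sum of the merged weights.
merge 3/100 + 3/50 → 9/100
merge 9/100 + 9/100 → 9/50
merge 1/10 + 11/100 → 21/100
merge 7/50 + 9/50 → 8/25
merge 21/100 + 21/100 → 21/50
merge 13/50 + 8/25 → 29/50
merge 21/50 + 29/50 → 1
L = 9/100 + 9/50 + 21/100 + 8/25 + 21/50 + 29/50 + 1 = 14/5 = 2.8 bits/symbol.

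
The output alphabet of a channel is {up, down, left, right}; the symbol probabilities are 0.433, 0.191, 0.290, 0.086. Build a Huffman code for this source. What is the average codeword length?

Repeatedly combine the two least-probable nodes; the expected code length is the sum of the merged weights.
merge 43/500 + 191/1000 → 277/1000
merge 277/1000 + 29/100 → 567/1000
merge 433/1000 + 567/1000 → 1
L = 277/1000 + 567/1000 + 1 = 461/250 = 1.844 bits/symbol.

1.844 bits/symbol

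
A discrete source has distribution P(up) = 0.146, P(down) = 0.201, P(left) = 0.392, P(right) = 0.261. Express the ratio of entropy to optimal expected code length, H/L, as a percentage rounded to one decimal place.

97.5%

Entropy H = −Σ p log₂ p ≈ 1.9060 bits.
Huffman merges: 73/500+201/1000→347/1000; 261/1000+347/1000→76/125; 49/125+76/125→1. L = 391/200 ≈ 1.9550.
Efficiency = H/L = 1.9060/1.9550 = 97.5%.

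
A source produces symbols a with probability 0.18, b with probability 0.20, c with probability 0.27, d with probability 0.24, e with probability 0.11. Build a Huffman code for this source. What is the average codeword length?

2.29 bits/symbol

Repeatedly combine the two least-probable nodes; the expected code length is the sum of the merged weights.
merge 11/100 + 9/50 → 29/100
merge 1/5 + 6/25 → 11/25
merge 27/100 + 29/100 → 14/25
merge 11/25 + 14/25 → 1
L = 29/100 + 11/25 + 14/25 + 1 = 229/100 = 2.29 bits/symbol.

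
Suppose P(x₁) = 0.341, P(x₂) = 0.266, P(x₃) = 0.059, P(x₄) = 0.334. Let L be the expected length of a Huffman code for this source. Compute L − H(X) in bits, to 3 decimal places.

Entropy H = −Σ p log₂ p ≈ 1.8068 bits.
Huffman merges: 59/1000+133/500→13/40; 13/40+167/500→659/1000; 341/1000+659/1000→1. L = 248/125 ≈ 1.9840.
L − H = 1.9840 − 1.8068 = 0.177 bits.

0.177 bits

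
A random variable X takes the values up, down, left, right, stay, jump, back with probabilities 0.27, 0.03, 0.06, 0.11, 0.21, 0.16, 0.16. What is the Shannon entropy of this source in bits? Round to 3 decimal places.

H = −Σ pᵢ log₂ pᵢ.
−0.27·log₂(0.27) = 0.5100
−0.03·log₂(0.03) = 0.1518
−0.06·log₂(0.06) = 0.2435
−0.11·log₂(0.11) = 0.3503
−0.21·log₂(0.21) = 0.4728
−0.16·log₂(0.16) = 0.4230
−0.16·log₂(0.16) = 0.4230
Sum ≈ 2.5745 → 2.574 bits.

2.574 bits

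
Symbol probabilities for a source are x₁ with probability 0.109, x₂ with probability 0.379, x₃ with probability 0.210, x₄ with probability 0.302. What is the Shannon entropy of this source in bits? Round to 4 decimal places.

H = −Σ pᵢ log₂ pᵢ.
−0.109·log₂(0.109) = 0.3485
−0.379·log₂(0.379) = 0.5305
−0.210·log₂(0.210) = 0.4728
−0.302·log₂(0.302) = 0.5217
Sum ≈ 1.8735 → 1.8735 bits.

1.8735 bits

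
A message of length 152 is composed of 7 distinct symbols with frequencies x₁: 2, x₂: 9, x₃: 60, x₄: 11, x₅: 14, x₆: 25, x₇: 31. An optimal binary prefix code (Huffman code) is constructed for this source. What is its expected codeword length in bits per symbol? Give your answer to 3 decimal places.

Probabilities are the counts divided by 152.
Repeatedly combine the two least-probable nodes; the expected code length is the sum of the merged weights.
merge 1/76 + 9/152 → 11/152
merge 11/152 + 11/152 → 11/76
merge 7/76 + 11/76 → 9/38
merge 25/152 + 31/152 → 7/19
merge 9/38 + 7/19 → 23/38
merge 15/38 + 23/38 → 1
L = 11/152 + 11/76 + 9/38 + 7/19 + 23/38 + 1 = 369/152 ≈ 2.428 bits/symbol.

2.428 bits/symbol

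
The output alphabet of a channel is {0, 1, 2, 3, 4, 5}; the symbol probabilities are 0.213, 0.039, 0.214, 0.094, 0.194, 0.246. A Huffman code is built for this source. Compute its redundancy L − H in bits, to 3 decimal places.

Entropy H = −Σ p log₂ p ≈ 2.4111 bits.
Huffman merges: 39/1000+47/500→133/1000; 133/1000+97/500→327/1000; 213/1000+107/500→427/1000; 123/500+327/1000→573/1000; 427/1000+573/1000→1. L = 123/50 ≈ 2.4600.
L − H = 2.4600 − 2.4111 = 0.049 bits.

0.049 bits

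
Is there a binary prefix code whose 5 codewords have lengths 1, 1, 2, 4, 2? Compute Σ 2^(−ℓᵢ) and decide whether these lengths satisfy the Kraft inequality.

With common denominator 2^4 = 16: Σ 2^(−ℓᵢ) = 8/16 + 8/16 + 4/16 + 1/16 + 4/16 = 25/16 = 1.5625.
Kraft's inequality requires Σ ≤ 1; here Σ = 1.5625 > 1, so no such prefix code exists.

1.5625; no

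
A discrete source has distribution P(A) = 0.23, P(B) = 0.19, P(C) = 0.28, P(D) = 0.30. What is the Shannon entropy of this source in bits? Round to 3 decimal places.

1.978 bits

H = −Σ pᵢ log₂ pᵢ.
−0.23·log₂(0.23) = 0.4877
−0.19·log₂(0.19) = 0.4552
−0.28·log₂(0.28) = 0.5142
−0.30·log₂(0.30) = 0.5211
Sum ≈ 1.9782 → 1.978 bits.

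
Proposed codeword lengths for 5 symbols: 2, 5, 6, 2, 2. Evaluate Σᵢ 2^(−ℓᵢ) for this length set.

With common denominator 2^6 = 64: Σ 2^(−ℓᵢ) = 16/64 + 2/64 + 1/64 + 16/64 + 16/64 = 51/64 = 0.796875.

0.796875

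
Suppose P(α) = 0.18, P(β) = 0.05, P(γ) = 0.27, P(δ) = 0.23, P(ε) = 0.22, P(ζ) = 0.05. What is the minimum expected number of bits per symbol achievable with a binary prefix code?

2.38 bits/symbol

Repeatedly combine the two least-probable nodes; the expected code length is the sum of the merged weights.
merge 1/20 + 1/20 → 1/10
merge 1/10 + 9/50 → 7/25
merge 11/50 + 23/100 → 9/20
merge 27/100 + 7/25 → 11/20
merge 9/20 + 11/20 → 1
L = 1/10 + 7/25 + 9/20 + 11/20 + 1 = 119/50 = 2.38 bits/symbol.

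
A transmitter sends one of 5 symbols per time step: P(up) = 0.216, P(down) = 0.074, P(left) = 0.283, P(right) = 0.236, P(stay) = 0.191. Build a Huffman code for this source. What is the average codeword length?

Repeatedly combine the two least-probable nodes; the expected code length is the sum of the merged weights.
merge 37/500 + 191/1000 → 53/200
merge 27/125 + 59/250 → 113/250
merge 53/200 + 283/1000 → 137/250
merge 113/250 + 137/250 → 1
L = 53/200 + 113/250 + 137/250 + 1 = 453/200 = 2.265 bits/symbol.

2.265 bits/symbol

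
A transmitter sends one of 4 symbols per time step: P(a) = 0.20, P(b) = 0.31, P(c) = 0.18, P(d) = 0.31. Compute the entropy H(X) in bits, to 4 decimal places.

H = −Σ pᵢ log₂ pᵢ.
−0.20·log₂(0.20) = 0.4644
−0.31·log₂(0.31) = 0.5238
−0.18·log₂(0.18) = 0.4453
−0.31·log₂(0.31) = 0.5238
Sum ≈ 1.9573 → 1.9573 bits.

1.9573 bits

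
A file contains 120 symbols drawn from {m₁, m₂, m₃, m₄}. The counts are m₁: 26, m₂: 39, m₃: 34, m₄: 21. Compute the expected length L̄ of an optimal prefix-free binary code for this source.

2 bits/symbol

Probabilities are the counts divided by 120.
Repeatedly combine the two least-probable nodes; the expected code length is the sum of the merged weights.
merge 7/40 + 13/60 → 47/120
merge 17/60 + 13/40 → 73/120
merge 47/120 + 73/120 → 1
L = 47/120 + 73/120 + 1 = 2 bits/symbol.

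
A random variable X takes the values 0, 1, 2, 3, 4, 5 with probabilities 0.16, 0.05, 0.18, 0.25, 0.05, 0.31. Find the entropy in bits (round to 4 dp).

H = −Σ pᵢ log₂ pᵢ.
−0.16·log₂(0.16) = 0.4230
−0.05·log₂(0.05) = 0.2161
−0.18·log₂(0.18) = 0.4453
−0.25·log₂(0.25) = 0.5000
−0.05·log₂(0.05) = 0.2161
−0.31·log₂(0.31) = 0.5238
Sum ≈ 2.3243 → 2.3243 bits.

2.3243 bits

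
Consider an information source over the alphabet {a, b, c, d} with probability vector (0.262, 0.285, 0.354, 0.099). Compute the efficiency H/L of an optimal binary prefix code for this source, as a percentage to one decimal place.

Entropy H = −Σ p log₂ p ≈ 1.8831 bits.
Huffman merges: 99/1000+131/500→361/1000; 57/200+177/500→639/1000; 361/1000+639/1000→1. L = 2 ≈ 2.0000.
Efficiency = H/L = 1.8831/2.0000 = 94.2%.

94.2%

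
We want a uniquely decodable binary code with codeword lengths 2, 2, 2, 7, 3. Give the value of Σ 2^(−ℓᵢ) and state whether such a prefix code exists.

0.8828125; yes

With common denominator 2^7 = 128: Σ 2^(−ℓᵢ) = 32/128 + 32/128 + 32/128 + 1/128 + 16/128 = 113/128 = 0.8828125.
Kraft's inequality requires Σ ≤ 1; here Σ = 0.8828125 ≤ 1, so such a prefix code exists.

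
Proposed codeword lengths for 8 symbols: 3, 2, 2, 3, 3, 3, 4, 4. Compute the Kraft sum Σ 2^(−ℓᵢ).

With common denominator 2^4 = 16: Σ 2^(−ℓᵢ) = 2/16 + 4/16 + 4/16 + 2/16 + 2/16 + 2/16 + 1/16 + 1/16 = 18/16 = 1.125.

1.125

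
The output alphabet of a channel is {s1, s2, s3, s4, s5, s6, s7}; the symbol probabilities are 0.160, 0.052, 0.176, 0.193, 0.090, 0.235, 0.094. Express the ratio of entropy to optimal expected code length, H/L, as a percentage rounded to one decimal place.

98.3%

Entropy H = −Σ p log₂ p ≈ 2.6683 bits.
Huffman merges: 13/250+9/100→71/500; 47/500+71/500→59/250; 4/25+22/125→42/125; 193/1000+47/200→107/250; 59/250+42/125→143/250; 107/250+143/250→1. L = 1357/500 ≈ 2.7140.
Efficiency = H/L = 2.6683/2.7140 = 98.3%.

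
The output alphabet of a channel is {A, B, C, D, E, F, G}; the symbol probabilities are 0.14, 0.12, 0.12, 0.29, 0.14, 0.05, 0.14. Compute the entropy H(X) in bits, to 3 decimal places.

2.659 bits

H = −Σ pᵢ log₂ pᵢ.
−0.14·log₂(0.14) = 0.3971
−0.12·log₂(0.12) = 0.3671
−0.12·log₂(0.12) = 0.3671
−0.29·log₂(0.29) = 0.5179
−0.14·log₂(0.14) = 0.3971
−0.05·log₂(0.05) = 0.2161
−0.14·log₂(0.14) = 0.3971
Sum ≈ 2.6595 → 2.659 bits.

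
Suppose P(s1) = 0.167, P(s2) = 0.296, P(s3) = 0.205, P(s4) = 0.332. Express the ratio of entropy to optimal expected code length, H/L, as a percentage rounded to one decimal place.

Entropy H = −Σ p log₂ p ≈ 1.9479 bits.
Huffman merges: 167/1000+41/200→93/250; 37/125+83/250→157/250; 93/250+157/250→1. L = 2 ≈ 2.0000.
Efficiency = H/L = 1.9479/2.0000 = 97.4%.

97.4%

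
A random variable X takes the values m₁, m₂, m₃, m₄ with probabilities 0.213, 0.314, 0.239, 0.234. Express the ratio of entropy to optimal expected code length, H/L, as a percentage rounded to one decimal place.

Entropy H = −Σ p log₂ p ≈ 1.9838 bits.
Huffman merges: 213/1000+117/500→447/1000; 239/1000+157/500→553/1000; 447/1000+553/1000→1. L = 2 ≈ 2.0000.
Efficiency = H/L = 1.9838/2.0000 = 99.2%.

99.2%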